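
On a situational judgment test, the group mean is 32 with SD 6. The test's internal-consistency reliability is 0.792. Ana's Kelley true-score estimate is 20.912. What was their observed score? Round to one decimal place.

T̂ = ρX + (1 − ρ)μ  ⇒  X = (T̂ − (1 − ρ)μ) / ρ
X = (20.912 − 0.208 × 32) / 0.792 = (20.912 − 6.656) / 0.792 = 14.256 / 0.792 = 18.000

18.0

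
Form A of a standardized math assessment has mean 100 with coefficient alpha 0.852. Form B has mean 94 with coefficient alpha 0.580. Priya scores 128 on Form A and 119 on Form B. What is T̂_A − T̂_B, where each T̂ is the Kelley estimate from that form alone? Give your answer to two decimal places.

T̂_A = 0.852(128) + 0.148(100) = 123.8560
T̂_B = 0.580(119) + 0.420(94) = 108.5000
T̂_A − T̂_B = 15.3560

15.36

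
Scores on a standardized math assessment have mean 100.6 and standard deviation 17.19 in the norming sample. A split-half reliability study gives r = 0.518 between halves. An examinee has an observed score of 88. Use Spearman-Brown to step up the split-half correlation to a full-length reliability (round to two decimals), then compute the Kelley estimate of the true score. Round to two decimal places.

Spearman-Brown: ρ = 2r/(1 + r) = 2(0.518)/(1 + 0.518) = 1.0360/1.518 = 0.6825 → 0.68
T̂ = 0.68(88) + 0.32(100.6) = 59.84 + 32.192 = 92.032 → 92.03

92.03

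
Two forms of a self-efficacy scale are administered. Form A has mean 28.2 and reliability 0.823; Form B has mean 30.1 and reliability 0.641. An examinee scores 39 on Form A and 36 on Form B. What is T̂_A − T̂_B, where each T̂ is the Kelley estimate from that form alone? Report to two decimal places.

3.21

T̂_A = 0.823(39) + 0.177(28.2) = 37.0884
T̂_B = 0.641(36) + 0.359(30.1) = 33.8819
T̂_A − T̂_B = 3.2065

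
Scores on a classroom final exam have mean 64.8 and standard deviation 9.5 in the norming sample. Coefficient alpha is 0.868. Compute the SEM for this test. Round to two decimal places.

3.45

SEM = SD · √(1 − ρ) = 9.5 × √0.132 = 9.5 × 0.3633 = 3.452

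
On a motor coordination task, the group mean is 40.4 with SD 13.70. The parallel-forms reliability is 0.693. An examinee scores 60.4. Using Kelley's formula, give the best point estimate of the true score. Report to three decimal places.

54.260

T̂ = 0.693(60.4) + 0.307(40.4) = 41.8572 + 12.4028 = 54.2600 → 54.260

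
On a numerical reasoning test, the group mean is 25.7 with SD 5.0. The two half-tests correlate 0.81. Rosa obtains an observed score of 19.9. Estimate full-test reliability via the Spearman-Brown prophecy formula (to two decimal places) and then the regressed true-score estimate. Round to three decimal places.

20.480

Spearman-Brown: ρ = 2r/(1 + r) = 2(0.81)/(1 + 0.81) = 1.620/1.81 = 0.8950 → 0.90
T̂ = ρX + (1 − ρ)μ
  = 0.90 × 19.9 + 0.10 × 25.7
  = 17.910 + 2.570
  = 20.4800
  ≈ 20.480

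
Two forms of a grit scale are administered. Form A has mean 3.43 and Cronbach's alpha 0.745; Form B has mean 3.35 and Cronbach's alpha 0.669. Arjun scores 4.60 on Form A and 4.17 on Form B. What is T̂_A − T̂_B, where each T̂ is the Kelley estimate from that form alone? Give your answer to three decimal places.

0.403

T̂_A = 0.745(4.60) + 0.255(3.43) = 4.30165
T̂_B = 0.669(4.17) + 0.331(3.35) = 3.89858
T̂_A − T̂_B = 0.40307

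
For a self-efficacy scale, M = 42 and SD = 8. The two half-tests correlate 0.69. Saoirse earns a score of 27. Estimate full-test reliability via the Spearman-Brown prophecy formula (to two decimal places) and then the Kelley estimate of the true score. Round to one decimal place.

29.7

Spearman-Brown: ρ = 2r/(1 + r) = 2(0.69)/(1 + 0.69) = 1.380/1.69 = 0.8166 → 0.82
T̂ = 0.82(27) + 0.18(42) = 22.14 + 7.56 = 29.70 → 29.7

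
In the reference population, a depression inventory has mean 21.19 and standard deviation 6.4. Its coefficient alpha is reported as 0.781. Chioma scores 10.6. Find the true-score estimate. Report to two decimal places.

Kelley's formula gives T̂ = 0.781·10.6 + 0.219·21.19 = 8.2786 + 4.64061 = 12.919.

12.92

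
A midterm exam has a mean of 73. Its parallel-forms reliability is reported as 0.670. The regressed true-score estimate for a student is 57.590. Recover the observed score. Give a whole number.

T̂ = ρX + (1 − ρ)μ  ⇒  X = (T̂ − (1 − ρ)μ) / ρ
X = (57.590 − 0.330 × 73) / 0.670 = (57.590 − 24.090) / 0.670 = 33.500 / 0.670 = 50.00

50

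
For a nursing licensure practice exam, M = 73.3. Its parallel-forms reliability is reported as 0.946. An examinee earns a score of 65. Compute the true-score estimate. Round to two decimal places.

T̂ = 0.946(65) + 0.054(73.3) = 61.490 + 3.9582 = 65.448 → 65.45

65.45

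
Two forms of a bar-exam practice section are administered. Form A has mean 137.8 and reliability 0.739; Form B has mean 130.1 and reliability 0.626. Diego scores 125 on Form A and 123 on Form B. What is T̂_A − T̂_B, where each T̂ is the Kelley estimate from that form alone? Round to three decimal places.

2.685

T̂_A = 0.739(125) + 0.261(137.8) = 128.34080
T̂_B = 0.626(123) + 0.374(130.1) = 125.65540
T̂_A − T̂_B = 2.68540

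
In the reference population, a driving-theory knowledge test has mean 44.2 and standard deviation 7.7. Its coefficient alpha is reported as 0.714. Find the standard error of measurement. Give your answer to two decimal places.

SEM = SD · √(1 − ρ) = 7.7 × √0.286 = 7.7 × 0.5348 = 4.118

4.12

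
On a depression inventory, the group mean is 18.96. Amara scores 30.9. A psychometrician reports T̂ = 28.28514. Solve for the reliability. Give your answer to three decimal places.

T̂ = ρX + (1 − ρ)μ  ⇒  T̂ − μ = ρ(X − μ)
ρ = (T̂ − μ)/(X − μ) = (28.28514 − 18.96) / (30.9 − 18.96) = 9.32514 / 11.94 = 0.78100

0.781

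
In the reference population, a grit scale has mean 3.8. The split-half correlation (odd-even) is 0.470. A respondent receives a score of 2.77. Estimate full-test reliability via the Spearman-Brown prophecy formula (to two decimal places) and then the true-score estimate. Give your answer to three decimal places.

3.141

Spearman-Brown: ρ = 2r/(1 + r) = 2(0.470)/(1 + 0.470) = 0.9400/1.470 = 0.6395 → 0.64
Weight the observed score by reliability and the mean by (1 − reliability): T̂ = 0.64·2.77 + 0.36·3.8 = 1.7728 + 1.368 = 3.1408.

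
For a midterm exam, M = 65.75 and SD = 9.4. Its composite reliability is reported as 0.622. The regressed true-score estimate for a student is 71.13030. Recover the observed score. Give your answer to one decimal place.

74.4

T̂ = ρX + (1 − ρ)μ  ⇒  X = (T̂ − (1 − ρ)μ) / ρ
X = (71.13030 − 0.378 × 65.75) / 0.622 = (71.13030 − 24.85350) / 0.622 = 46.27680 / 0.622 = 74.400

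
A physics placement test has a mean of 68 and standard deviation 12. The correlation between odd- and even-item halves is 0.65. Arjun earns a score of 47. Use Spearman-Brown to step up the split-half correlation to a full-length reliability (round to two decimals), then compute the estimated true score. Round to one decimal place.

Spearman-Brown: ρ = 2r/(1 + r) = 2(0.65)/(1 + 0.65) = 1.300/1.65 = 0.7879 → 0.79
T̂ = 0.79(47) + 0.21(68) = 37.13 + 14.28 = 51.41 → 51.4

51.4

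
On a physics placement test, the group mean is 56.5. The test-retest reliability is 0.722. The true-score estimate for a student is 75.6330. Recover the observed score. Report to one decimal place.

T̂ = ρX + (1 − ρ)μ  ⇒  X = (T̂ − (1 − ρ)μ) / ρ
X = (75.6330 − 0.278 × 56.5) / 0.722 = (75.6330 − 15.7070) / 0.722 = 59.9260 / 0.722 = 83.000

83.0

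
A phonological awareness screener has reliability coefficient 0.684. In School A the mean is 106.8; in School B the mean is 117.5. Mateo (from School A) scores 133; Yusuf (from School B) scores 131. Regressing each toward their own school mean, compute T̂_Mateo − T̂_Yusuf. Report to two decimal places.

-2.01

T̂_Mateo = 0.684(133) + 0.316(106.8) = 124.7208
T̂_Yusuf = 0.684(131) + 0.316(117.5) = 126.7340
Difference = 124.7208 − 126.7340 = -2.0132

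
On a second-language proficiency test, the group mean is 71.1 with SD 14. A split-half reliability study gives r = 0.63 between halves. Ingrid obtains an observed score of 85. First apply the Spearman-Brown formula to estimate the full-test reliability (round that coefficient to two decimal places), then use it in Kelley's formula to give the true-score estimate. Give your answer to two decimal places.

Spearman-Brown: ρ = 2r/(1 + r) = 2(0.63)/(1 + 0.63) = 1.260/1.63 = 0.7730 → 0.77
T̂ = ρX + (1 − ρ)μ
  = 0.77 × 85 + 0.23 × 71.1
  = 65.45 + 16.353
  = 81.803
  ≈ 81.80

81.80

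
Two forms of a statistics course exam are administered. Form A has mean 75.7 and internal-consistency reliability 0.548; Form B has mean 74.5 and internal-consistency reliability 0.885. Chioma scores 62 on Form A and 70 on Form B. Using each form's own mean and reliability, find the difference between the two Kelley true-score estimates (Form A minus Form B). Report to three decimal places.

-2.325

T̂_A = 0.548(62) + 0.452(75.7) = 68.19240
T̂_B = 0.885(70) + 0.115(74.5) = 70.51750
T̂_A − T̂_B = -2.32510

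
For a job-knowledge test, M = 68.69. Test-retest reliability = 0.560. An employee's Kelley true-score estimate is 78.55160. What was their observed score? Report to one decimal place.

T̂ = ρX + (1 − ρ)μ  ⇒  X = (T̂ − (1 − ρ)μ) / ρ
X = (78.55160 − 0.440 × 68.69) / 0.560 = (78.55160 − 30.22360) / 0.560 = 48.32800 / 0.560 = 86.300

86.3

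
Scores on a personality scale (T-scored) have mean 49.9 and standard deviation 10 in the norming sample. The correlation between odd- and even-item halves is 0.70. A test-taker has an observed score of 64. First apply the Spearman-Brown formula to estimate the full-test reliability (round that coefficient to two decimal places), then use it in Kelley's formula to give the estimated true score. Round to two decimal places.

Spearman-Brown: ρ = 2r/(1 + r) = 2(0.70)/(1 + 0.70) = 1.400/1.70 = 0.8235 → 0.82
T̂ = 0.82(64) + 0.18(49.9) = 52.48 + 8.982 = 61.462 → 61.46

61.46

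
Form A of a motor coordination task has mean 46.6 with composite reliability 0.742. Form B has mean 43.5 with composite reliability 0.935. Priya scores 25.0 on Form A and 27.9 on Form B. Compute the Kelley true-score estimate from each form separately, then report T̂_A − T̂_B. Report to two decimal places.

1.66

T̂_A = 0.742(25.0) + 0.258(46.6) = 30.5728
T̂_B = 0.935(27.9) + 0.065(43.5) = 28.9140
T̂_A − T̂_B = 1.6588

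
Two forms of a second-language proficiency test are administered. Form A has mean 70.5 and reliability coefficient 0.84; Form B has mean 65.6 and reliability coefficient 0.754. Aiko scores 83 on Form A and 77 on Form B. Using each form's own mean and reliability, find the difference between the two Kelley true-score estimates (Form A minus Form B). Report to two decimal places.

T̂_A = 0.84(83) + 0.16(70.5) = 81.0000
T̂_B = 0.754(77) + 0.246(65.6) = 74.1956
T̂_A − T̂_B = 6.8044

6.80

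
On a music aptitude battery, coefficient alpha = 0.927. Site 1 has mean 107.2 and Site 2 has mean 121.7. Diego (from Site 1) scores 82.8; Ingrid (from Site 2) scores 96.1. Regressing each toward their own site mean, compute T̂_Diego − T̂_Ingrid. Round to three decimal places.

-13.388

T̂_Diego = 0.927(82.8) + 0.073(107.2) = 84.58120
T̂_Ingrid = 0.927(96.1) + 0.073(121.7) = 97.96880
Difference = 84.58120 − 97.96880 = -13.38760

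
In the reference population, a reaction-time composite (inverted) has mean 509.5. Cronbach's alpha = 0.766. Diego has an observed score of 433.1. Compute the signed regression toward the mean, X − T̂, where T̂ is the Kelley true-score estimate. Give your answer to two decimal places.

-17.88

T̂ = ρX + (1 − ρ)μ
  = 0.766 × 433.1 + 0.234 × 509.5
  = 331.7546 + 119.2230
  = 450.9776
  ≈ 450.978
X − T̂ = 433.1 − 450.978 = -17.878 → -17.88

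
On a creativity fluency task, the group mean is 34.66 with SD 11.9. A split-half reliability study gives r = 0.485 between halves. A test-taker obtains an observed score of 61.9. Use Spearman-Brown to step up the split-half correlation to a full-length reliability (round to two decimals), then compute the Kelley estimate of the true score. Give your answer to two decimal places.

52.37

Spearman-Brown: ρ = 2r/(1 + r) = 2(0.485)/(1 + 0.485) = 0.9700/1.485 = 0.6532 → 0.65
T̂ = ρX + (1 − ρ)μ
  = 0.65 × 61.9 + 0.35 × 34.66
  = 40.235 + 12.1310
  = 52.366
  ≈ 52.37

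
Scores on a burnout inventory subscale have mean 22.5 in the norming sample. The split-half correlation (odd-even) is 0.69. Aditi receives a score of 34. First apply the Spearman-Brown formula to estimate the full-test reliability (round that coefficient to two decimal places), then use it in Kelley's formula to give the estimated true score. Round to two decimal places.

Spearman-Brown: ρ = 2r/(1 + r) = 2(0.69)/(1 + 0.69) = 1.380/1.69 = 0.8166 → 0.82
T̂ = ρX + (1 − ρ)μ
  = 0.82 × 34 + 0.18 × 22.5
  = 27.88 + 4.050
  = 31.930
  ≈ 31.93

31.93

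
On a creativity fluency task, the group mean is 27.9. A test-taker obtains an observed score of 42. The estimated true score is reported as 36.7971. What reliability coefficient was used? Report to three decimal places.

0.631

T̂ = ρX + (1 − ρ)μ  ⇒  T̂ − μ = ρ(X − μ)
ρ = (T̂ − μ)/(X − μ) = (36.7971 − 27.9) / (42 − 27.9) = 8.8971 / 14.1 = 0.63100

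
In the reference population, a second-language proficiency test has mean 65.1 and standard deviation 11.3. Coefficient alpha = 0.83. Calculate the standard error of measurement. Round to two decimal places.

SEM = SD · √(1 − ρ) = 11.3 × √0.17 = 11.3 × 0.4123 = 4.659

4.66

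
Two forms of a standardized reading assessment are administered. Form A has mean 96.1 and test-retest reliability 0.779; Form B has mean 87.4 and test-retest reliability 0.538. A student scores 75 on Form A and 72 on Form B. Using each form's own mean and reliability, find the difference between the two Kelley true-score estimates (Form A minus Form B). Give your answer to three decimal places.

0.548

T̂_A = 0.779(75) + 0.221(96.1) = 79.66310
T̂_B = 0.538(72) + 0.462(87.4) = 79.11480
T̂_A − T̂_B = 0.54830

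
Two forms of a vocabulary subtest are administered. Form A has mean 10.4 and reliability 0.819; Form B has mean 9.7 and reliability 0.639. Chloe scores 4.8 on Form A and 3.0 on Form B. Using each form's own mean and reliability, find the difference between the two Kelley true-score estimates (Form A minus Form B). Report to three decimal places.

0.395

T̂_A = 0.819(4.8) + 0.181(10.4) = 5.81360
T̂_B = 0.639(3.0) + 0.361(9.7) = 5.41870
T̂_A − T̂_B = 0.39490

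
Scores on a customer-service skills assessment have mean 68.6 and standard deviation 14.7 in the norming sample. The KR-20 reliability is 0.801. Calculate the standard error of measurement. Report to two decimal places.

6.56

SEM = SD · √(1 − ρ) = 14.7 × √0.199 = 14.7 × 0.4461 = 6.558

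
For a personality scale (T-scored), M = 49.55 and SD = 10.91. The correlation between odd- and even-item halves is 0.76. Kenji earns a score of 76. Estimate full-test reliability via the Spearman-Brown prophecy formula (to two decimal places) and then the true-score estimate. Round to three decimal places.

Spearman-Brown: ρ = 2r/(1 + r) = 2(0.76)/(1 + 0.76) = 1.520/1.76 = 0.8636 → 0.86
T̂ = ρX + (1 − ρ)μ
  = 0.86 × 76 + 0.14 × 49.55
  = 65.36 + 6.9370
  = 72.2970
  ≈ 72.297

72.297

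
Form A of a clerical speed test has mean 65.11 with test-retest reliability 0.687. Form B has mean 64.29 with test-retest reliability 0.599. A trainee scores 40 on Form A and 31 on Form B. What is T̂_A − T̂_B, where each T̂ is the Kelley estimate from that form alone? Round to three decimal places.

T̂_A = 0.687(40) + 0.313(65.11) = 47.85943
T̂_B = 0.599(31) + 0.401(64.29) = 44.34929
T̂_A − T̂_B = 3.51014

3.510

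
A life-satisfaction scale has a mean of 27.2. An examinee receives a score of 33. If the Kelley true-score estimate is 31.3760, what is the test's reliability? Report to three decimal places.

T̂ = ρX + (1 − ρ)μ  ⇒  T̂ − μ = ρ(X − μ)
ρ = (T̂ − μ)/(X − μ) = (31.3760 − 27.2) / (33 − 27.2) = 4.1760 / 5.8 = 0.72000

0.720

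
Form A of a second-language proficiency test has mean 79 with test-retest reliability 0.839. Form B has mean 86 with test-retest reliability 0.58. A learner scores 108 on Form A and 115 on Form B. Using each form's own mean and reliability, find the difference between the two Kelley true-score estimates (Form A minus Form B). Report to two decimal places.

T̂_A = 0.839(108) + 0.161(79) = 103.3310
T̂_B = 0.58(115) + 0.42(86) = 102.8200
T̂_A − T̂_B = 0.5110

0.51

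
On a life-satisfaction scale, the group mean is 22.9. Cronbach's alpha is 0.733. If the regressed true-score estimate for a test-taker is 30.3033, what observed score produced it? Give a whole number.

T̂ = ρX + (1 − ρ)μ  ⇒  X = (T̂ − (1 − ρ)μ) / ρ
X = (30.3033 − 0.267 × 22.9) / 0.733 = (30.3033 − 6.1143) / 0.733 = 24.1890 / 0.733 = 33.00

33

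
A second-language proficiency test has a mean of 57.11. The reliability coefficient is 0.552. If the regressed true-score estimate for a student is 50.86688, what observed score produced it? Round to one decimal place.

T̂ = ρX + (1 − ρ)μ  ⇒  X = (T̂ − (1 − ρ)μ) / ρ
X = (50.86688 − 0.448 × 57.11) / 0.552 = (50.86688 − 25.58528) / 0.552 = 25.28160 / 0.552 = 45.800

45.8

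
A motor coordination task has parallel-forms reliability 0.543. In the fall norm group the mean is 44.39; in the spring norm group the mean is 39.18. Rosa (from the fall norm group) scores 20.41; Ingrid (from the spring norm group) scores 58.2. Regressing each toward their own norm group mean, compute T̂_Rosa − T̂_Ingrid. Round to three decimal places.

T̂_Rosa = 0.543(20.41) + 0.457(44.39) = 31.36886
T̂_Ingrid = 0.543(58.2) + 0.457(39.18) = 49.50786
Difference = 31.36886 − 49.50786 = -18.13900

-18.139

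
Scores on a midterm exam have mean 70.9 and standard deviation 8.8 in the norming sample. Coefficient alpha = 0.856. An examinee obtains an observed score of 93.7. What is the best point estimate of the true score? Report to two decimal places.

Weight the observed score by reliability and the mean by (1 − reliability): T̂ = 0.856·93.7 + 0.144·70.9 = 80.2072 + 10.2096 = 90.417.

90.42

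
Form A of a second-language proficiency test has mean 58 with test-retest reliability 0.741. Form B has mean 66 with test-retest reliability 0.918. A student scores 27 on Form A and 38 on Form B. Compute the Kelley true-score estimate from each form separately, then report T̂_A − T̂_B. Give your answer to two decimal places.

T̂_A = 0.741(27) + 0.259(58) = 35.0290
T̂_B = 0.918(38) + 0.082(66) = 40.2960
T̂_A − T̂_B = -5.2670

-5.27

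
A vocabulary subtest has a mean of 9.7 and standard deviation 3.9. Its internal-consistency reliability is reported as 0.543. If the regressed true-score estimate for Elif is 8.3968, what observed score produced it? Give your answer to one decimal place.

7.3

T̂ = ρX + (1 − ρ)μ  ⇒  X = (T̂ − (1 − ρ)μ) / ρ
X = (8.3968 − 0.457 × 9.7) / 0.543 = (8.3968 − 4.4329) / 0.543 = 3.9639 / 0.543 = 7.300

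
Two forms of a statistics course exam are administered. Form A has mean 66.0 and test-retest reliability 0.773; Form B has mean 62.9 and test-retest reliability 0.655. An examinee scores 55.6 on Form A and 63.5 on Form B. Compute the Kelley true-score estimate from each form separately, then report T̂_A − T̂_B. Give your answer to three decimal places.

T̂_A = 0.773(55.6) + 0.227(66.0) = 57.96080
T̂_B = 0.655(63.5) + 0.345(62.9) = 63.29300
T̂_A − T̂_B = -5.33220

-5.332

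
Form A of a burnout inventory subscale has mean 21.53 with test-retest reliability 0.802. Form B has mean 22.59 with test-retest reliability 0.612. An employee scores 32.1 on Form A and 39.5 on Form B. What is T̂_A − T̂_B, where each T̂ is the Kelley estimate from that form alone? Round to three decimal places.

-2.932

T̂_A = 0.802(32.1) + 0.198(21.53) = 30.00714
T̂_B = 0.612(39.5) + 0.388(22.59) = 32.93892
T̂_A − T̂_B = -2.93178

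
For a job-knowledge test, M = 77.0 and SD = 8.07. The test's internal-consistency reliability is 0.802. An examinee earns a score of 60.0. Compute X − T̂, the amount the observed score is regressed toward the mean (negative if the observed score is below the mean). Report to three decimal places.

-3.366

Weight the observed score by reliability and the mean by (1 − reliability): T̂ = 0.802·60.0 + 0.198·77.0 = 48.1200 + 15.2460 = 63.36600.
X − T̂ = 60.0 − 63.3660 = -3.3660 → -3.366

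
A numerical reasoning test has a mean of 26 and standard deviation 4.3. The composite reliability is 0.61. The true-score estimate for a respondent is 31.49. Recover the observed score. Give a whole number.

T̂ = ρX + (1 − ρ)μ  ⇒  X = (T̂ − (1 − ρ)μ) / ρ
X = (31.49 − 0.39 × 26) / 0.61 = (31.49 − 10.14) / 0.61 = 21.35 / 0.61 = 35.00

35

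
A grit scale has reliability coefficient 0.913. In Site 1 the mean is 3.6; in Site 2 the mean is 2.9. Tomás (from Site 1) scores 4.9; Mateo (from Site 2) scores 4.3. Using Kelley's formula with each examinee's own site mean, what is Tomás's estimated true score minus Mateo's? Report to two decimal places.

T̂_Tomás = 0.913(4.9) + 0.087(3.6) = 4.7869
T̂_Mateo = 0.913(4.3) + 0.087(2.9) = 4.1782
Difference = 4.7869 − 4.1782 = 0.6087

0.61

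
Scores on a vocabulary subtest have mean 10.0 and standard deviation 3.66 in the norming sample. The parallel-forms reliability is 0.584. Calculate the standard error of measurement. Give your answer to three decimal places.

SEM = SD · √(1 − ρ) = 3.66 × √0.416 = 3.66 × 0.6450 = 2.3606

2.361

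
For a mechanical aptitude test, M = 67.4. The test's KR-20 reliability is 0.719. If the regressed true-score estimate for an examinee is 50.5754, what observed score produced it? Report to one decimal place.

44.0

T̂ = ρX + (1 − ρ)μ  ⇒  X = (T̂ − (1 − ρ)μ) / ρ
X = (50.5754 − 0.281 × 67.4) / 0.719 = (50.5754 − 18.9394) / 0.719 = 31.6360 / 0.719 = 44.000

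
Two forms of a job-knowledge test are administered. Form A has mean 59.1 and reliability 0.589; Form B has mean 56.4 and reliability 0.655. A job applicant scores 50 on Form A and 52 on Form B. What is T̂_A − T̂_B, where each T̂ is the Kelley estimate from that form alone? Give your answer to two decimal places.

T̂_A = 0.589(50) + 0.411(59.1) = 53.7401
T̂_B = 0.655(52) + 0.345(56.4) = 53.5180
T̂_A − T̂_B = 0.2221

0.22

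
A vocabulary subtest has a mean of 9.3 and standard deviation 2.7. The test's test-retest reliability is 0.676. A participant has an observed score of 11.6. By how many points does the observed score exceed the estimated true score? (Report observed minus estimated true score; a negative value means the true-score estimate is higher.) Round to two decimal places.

Regress the observed score toward the mean by the unreliability: T̂ = 0.676·11.6 + 0.324·9.3 = 7.8416 + 3.0132 = 10.8548.
X − T̂ = 11.6 − 10.855 = 0.745 → 0.75

0.75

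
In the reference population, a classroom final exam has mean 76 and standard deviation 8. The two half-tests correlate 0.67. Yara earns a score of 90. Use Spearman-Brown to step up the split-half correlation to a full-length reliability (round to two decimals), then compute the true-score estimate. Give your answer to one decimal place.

Spearman-Brown: ρ = 2r/(1 + r) = 2(0.67)/(1 + 0.67) = 1.340/1.67 = 0.8024 → 0.80
Regress the observed score toward the mean by the unreliability: T̂ = 0.80·90 + 0.20·76 = 72.00 + 15.20 = 87.20.

87.2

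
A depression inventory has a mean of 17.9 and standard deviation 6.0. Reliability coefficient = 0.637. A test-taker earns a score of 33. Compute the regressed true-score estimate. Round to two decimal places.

27.52

T̂ = 0.637(33) + 0.363(17.9) = 21.021 + 6.4977 = 27.519 → 27.52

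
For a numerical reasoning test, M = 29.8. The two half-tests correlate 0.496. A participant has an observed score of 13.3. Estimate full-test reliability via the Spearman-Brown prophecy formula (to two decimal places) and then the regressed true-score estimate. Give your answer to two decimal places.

18.91

Spearman-Brown: ρ = 2r/(1 + r) = 2(0.496)/(1 + 0.496) = 0.9920/1.496 = 0.6631 → 0.66
T̂ = ρX + (1 − ρ)μ
  = 0.66 × 13.3 + 0.34 × 29.8
  = 8.778 + 10.132
  = 18.910
  ≈ 18.91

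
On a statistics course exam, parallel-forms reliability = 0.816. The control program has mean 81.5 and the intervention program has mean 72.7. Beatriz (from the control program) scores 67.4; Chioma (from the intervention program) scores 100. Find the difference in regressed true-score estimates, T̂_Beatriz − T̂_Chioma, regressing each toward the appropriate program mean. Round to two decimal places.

-24.98

T̂_Beatriz = 0.816(67.4) + 0.184(81.5) = 69.9944
T̂_Chioma = 0.816(100) + 0.184(72.7) = 94.9768
Difference = 69.9944 − 94.9768 = -24.9824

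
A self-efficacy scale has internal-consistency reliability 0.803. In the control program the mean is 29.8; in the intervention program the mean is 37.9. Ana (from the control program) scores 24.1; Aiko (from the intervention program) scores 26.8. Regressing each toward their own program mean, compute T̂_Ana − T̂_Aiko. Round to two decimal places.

T̂_Ana = 0.803(24.1) + 0.197(29.8) = 25.2229
T̂_Aiko = 0.803(26.8) + 0.197(37.9) = 28.9867
Difference = 25.2229 − 28.9867 = -3.7638

-3.76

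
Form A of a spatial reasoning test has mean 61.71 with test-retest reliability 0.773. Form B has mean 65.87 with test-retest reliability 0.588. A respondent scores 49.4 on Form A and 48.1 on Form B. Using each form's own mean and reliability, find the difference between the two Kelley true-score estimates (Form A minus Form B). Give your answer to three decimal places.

T̂_A = 0.773(49.4) + 0.227(61.71) = 52.19437
T̂_B = 0.588(48.1) + 0.412(65.87) = 55.42124
T̂_A − T̂_B = -3.22687

-3.227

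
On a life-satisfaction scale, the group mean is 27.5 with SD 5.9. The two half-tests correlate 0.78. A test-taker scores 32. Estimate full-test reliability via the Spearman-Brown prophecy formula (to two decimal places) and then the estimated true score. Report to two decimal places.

Spearman-Brown: ρ = 2r/(1 + r) = 2(0.78)/(1 + 0.78) = 1.560/1.78 = 0.8764 → 0.88
T̂ = ρX + (1 − ρ)μ
  = 0.88 × 32 + 0.12 × 27.5
  = 28.16 + 3.300
  = 31.460
  ≈ 31.46

31.46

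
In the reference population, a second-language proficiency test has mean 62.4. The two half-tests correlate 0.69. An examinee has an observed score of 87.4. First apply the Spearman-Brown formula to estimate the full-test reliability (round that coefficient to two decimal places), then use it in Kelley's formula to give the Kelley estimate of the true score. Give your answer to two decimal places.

82.90

Spearman-Brown: ρ = 2r/(1 + r) = 2(0.69)/(1 + 0.69) = 1.380/1.69 = 0.8166 → 0.82
T̂ = 0.82(87.4) + 0.18(62.4) = 71.668 + 11.232 = 82.900 → 82.90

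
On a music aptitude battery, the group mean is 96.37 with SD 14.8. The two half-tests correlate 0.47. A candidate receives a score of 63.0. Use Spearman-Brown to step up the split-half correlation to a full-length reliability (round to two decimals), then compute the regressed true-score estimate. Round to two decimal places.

75.01

Spearman-Brown: ρ = 2r/(1 + r) = 2(0.47)/(1 + 0.47) = 0.940/1.47 = 0.6395 → 0.64
T̂ = 0.64(63.0) + 0.36(96.37) = 40.320 + 34.6932 = 75.013 → 75.01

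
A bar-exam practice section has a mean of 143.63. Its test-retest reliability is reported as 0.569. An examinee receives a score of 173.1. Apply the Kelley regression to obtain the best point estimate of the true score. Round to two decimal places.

160.40

Weight the observed score by reliability and the mean by (1 − reliability): T̂ = 0.569·173.1 + 0.431·143.63 = 98.4939 + 61.90453 = 160.398.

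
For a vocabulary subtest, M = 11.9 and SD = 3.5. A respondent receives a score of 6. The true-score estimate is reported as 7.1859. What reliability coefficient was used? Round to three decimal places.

T̂ = ρX + (1 − ρ)μ  ⇒  T̂ − μ = ρ(X − μ)
ρ = (T̂ − μ)/(X − μ) = (7.1859 − 11.9) / (6 − 11.9) = -4.7141 / -5.9 = 0.79900

0.799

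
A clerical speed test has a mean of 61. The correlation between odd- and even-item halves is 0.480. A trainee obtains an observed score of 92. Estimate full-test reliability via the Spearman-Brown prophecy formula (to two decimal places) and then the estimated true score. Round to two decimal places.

81.15

Spearman-Brown: ρ = 2r/(1 + r) = 2(0.480)/(1 + 0.480) = 0.9600/1.480 = 0.6486 → 0.65
T̂ = 0.65(92) + 0.35(61) = 59.80 + 21.35 = 81.150 → 81.15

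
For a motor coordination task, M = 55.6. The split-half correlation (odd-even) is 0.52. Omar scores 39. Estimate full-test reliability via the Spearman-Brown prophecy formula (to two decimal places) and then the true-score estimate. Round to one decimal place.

44.3

Spearman-Brown: ρ = 2r/(1 + r) = 2(0.52)/(1 + 0.52) = 1.040/1.52 = 0.6842 → 0.68
T̂ = 0.68(39) + 0.32(55.6) = 26.52 + 17.792 = 44.31 → 44.3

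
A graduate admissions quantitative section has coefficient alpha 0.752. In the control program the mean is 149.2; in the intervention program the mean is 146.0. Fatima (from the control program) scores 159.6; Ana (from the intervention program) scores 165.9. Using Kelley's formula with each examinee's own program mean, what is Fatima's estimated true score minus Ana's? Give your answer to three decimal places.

-3.944

T̂_Fatima = 0.752(159.6) + 0.248(149.2) = 157.02080
T̂_Ana = 0.752(165.9) + 0.248(146.0) = 160.96480
Difference = 157.02080 − 160.96480 = -3.94400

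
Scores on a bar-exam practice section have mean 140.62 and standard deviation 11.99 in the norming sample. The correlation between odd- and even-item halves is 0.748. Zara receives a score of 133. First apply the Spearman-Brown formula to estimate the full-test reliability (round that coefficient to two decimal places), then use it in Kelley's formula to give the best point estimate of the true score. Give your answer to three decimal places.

Spearman-Brown: ρ = 2r/(1 + r) = 2(0.748)/(1 + 0.748) = 1.4960/1.748 = 0.8558 → 0.86
Weight the observed score by reliability and the mean by (1 − reliability): T̂ = 0.86·133 + 0.14·140.62 = 114.38 + 19.6868 = 134.0668.

134.067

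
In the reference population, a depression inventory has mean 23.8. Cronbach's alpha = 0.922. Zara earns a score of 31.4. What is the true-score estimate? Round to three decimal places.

Weight the observed score by reliability and the mean by (1 − reliability): T̂ = 0.922·31.4 + 0.078·23.8 = 28.9508 + 1.8564 = 30.8072.

30.807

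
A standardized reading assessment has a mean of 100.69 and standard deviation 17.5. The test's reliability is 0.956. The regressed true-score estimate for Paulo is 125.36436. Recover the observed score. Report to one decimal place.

T̂ = ρX + (1 − ρ)μ  ⇒  X = (T̂ − (1 − ρ)μ) / ρ
X = (125.36436 − 0.044 × 100.69) / 0.956 = (125.36436 − 4.43036) / 0.956 = 120.93400 / 0.956 = 126.500

126.5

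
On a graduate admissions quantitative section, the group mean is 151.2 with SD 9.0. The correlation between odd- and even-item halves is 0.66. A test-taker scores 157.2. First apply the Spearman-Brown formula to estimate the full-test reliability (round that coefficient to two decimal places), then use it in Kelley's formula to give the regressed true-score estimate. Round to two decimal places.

156.00

Spearman-Brown: ρ = 2r/(1 + r) = 2(0.66)/(1 + 0.66) = 1.320/1.66 = 0.7952 → 0.80
Weight the observed score by reliability and the mean by (1 − reliability): T̂ = 0.80·157.2 + 0.20·151.2 = 125.760 + 30.240 = 156.000.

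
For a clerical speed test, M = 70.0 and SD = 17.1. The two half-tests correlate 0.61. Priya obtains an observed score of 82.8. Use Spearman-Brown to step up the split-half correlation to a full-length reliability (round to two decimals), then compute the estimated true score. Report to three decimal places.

79.728

Spearman-Brown: ρ = 2r/(1 + r) = 2(0.61)/(1 + 0.61) = 1.220/1.61 = 0.7578 → 0.76
T̂ = ρX + (1 − ρ)μ
  = 0.76 × 82.8 + 0.24 × 70.0
  = 62.928 + 16.800
  = 79.7280
  ≈ 79.728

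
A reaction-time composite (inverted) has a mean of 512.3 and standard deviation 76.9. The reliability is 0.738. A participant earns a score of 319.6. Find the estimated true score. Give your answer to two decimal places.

T̂ = ρX + (1 − ρ)μ
  = 0.738 × 319.6 + 0.262 × 512.3
  = 235.8648 + 134.2226
  = 370.087
  ≈ 370.09

370.09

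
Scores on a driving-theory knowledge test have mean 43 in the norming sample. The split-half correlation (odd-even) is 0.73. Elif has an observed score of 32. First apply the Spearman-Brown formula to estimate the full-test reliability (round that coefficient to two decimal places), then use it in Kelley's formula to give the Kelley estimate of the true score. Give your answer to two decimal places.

33.76

Spearman-Brown: ρ = 2r/(1 + r) = 2(0.73)/(1 + 0.73) = 1.460/1.73 = 0.8439 → 0.84
T̂ = ρX + (1 − ρ)μ
  = 0.84 × 32 + 0.16 × 43
  = 26.88 + 6.88
  = 33.760
  ≈ 33.76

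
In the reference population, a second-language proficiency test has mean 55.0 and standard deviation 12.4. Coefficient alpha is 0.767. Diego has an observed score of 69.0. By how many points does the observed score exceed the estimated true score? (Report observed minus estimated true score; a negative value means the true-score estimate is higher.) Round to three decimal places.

3.262

Kelley's formula gives T̂ = 0.767·69.0 + 0.233·55.0 = 52.9230 + 12.8150 = 65.73800.
X − T̂ = 69.0 − 65.7380 = 3.2620 → 3.262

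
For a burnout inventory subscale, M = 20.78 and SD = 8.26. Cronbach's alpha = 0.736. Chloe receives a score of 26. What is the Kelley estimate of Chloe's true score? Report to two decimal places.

T̂ = 0.736(26) + 0.264(20.78) = 19.136 + 5.48592 = 24.622 → 24.62

24.62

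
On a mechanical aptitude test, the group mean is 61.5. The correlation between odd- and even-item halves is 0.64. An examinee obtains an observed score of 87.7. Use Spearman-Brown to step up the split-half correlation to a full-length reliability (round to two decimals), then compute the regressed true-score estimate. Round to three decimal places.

Spearman-Brown: ρ = 2r/(1 + r) = 2(0.64)/(1 + 0.64) = 1.280/1.64 = 0.7805 → 0.78
T̂ = 0.78(87.7) + 0.22(61.5) = 68.406 + 13.530 = 81.9360 → 81.936

81.936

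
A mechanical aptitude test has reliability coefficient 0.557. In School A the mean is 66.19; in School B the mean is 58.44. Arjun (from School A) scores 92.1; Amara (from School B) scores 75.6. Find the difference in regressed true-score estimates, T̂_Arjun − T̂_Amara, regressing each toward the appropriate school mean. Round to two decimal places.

T̂_Arjun = 0.557(92.1) + 0.443(66.19) = 80.6219
T̂_Amara = 0.557(75.6) + 0.443(58.44) = 67.9981
Difference = 80.6219 − 67.9981 = 12.6238

12.62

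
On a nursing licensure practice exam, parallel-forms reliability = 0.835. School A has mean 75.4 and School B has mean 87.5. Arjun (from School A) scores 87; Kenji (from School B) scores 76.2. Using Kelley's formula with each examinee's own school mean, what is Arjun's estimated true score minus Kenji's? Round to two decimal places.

T̂_Arjun = 0.835(87) + 0.165(75.4) = 85.0860
T̂_Kenji = 0.835(76.2) + 0.165(87.5) = 78.0645
Difference = 85.0860 − 78.0645 = 7.0215

7.02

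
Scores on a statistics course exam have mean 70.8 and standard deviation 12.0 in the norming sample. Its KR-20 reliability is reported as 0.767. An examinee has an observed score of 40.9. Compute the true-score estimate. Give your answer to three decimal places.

47.867

Kelley's formula gives T̂ = 0.767·40.9 + 0.233·70.8 = 31.3703 + 16.4964 = 47.8667.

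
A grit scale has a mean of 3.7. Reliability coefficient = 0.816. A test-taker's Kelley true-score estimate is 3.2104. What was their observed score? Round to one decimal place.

T̂ = ρX + (1 − ρ)μ  ⇒  X = (T̂ − (1 − ρ)μ) / ρ
X = (3.2104 − 0.184 × 3.7) / 0.816 = (3.2104 − 0.6808) / 0.816 = 2.5296 / 0.816 = 3.100

3.1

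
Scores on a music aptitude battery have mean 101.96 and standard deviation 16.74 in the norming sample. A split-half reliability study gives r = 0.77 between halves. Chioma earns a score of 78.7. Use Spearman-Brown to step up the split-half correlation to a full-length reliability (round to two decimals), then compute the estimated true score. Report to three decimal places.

81.724

Spearman-Brown: ρ = 2r/(1 + r) = 2(0.77)/(1 + 0.77) = 1.540/1.77 = 0.8701 → 0.87
T̂ = 0.87(78.7) + 0.13(101.96) = 68.469 + 13.2548 = 81.7238 → 81.724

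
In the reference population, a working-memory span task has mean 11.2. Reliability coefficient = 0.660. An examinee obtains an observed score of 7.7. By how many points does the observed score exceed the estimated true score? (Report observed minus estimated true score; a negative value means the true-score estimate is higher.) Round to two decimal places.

-1.19

Kelley's formula gives T̂ = 0.660·7.7 + 0.340·11.2 = 5.0820 + 3.8080 = 8.8900.
X − T̂ = 7.7 − 8.890 = -1.190 → -1.19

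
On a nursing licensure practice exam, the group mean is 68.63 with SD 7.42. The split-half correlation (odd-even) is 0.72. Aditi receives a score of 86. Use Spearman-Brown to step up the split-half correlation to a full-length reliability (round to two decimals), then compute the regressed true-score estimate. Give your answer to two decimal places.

Spearman-Brown: ρ = 2r/(1 + r) = 2(0.72)/(1 + 0.72) = 1.440/1.72 = 0.8372 → 0.84
Kelley's formula gives T̂ = 0.84·86 + 0.16·68.63 = 72.24 + 10.9808 = 83.221.

83.22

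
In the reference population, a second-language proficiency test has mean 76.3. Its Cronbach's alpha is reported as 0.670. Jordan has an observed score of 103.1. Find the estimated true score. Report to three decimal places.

94.256

Weight the observed score by reliability and the mean by (1 − reliability): T̂ = 0.670·103.1 + 0.330·76.3 = 69.0770 + 25.1790 = 94.2560.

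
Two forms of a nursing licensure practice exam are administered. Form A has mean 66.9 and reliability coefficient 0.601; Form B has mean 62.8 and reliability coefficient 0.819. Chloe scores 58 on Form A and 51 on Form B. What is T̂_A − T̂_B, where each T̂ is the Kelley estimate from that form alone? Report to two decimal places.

T̂_A = 0.601(58) + 0.399(66.9) = 61.5511
T̂_B = 0.819(51) + 0.181(62.8) = 53.1358
T̂_A − T̂_B = 8.4153

8.42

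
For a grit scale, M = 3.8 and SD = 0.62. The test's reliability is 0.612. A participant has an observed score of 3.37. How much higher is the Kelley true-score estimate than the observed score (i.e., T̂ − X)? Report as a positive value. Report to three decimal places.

T̂ = 0.612(3.37) + 0.388(3.8) = 2.06244 + 1.4744 = 3.53684 → 3.5368
T̂ − X = 3.5368 − 3.37 = 0.1668 → 0.167

0.167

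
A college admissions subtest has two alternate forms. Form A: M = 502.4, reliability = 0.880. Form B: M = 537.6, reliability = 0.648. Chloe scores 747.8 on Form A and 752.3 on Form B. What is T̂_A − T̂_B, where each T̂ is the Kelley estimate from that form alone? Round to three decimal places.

T̂_A = 0.880(747.8) + 0.120(502.4) = 718.35200
T̂_B = 0.648(752.3) + 0.352(537.6) = 676.72560
T̂_A − T̂_B = 41.62640

41.626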